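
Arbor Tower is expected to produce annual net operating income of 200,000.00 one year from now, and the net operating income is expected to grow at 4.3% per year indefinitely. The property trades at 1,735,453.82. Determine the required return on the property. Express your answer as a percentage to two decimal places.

P = D₁/(r − g) ⇒ r = D₁/P + g = 200,000.0000/1,735,453.82 + 0.043 = 0.115244 + 0.043 = 0.158244

15.82%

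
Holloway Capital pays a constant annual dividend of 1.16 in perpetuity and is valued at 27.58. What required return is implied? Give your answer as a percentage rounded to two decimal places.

4.21%

P = C/r ⇒ r = C/P = 1.16/27.58 = 0.042059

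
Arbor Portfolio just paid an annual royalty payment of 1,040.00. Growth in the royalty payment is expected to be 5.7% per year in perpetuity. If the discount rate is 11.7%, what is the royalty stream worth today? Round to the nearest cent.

18321.33

D₁ = D₀ × (1 + g) = 1,040.00 × 1.057 = 1,099.2800
Growing perpetuity: P = D₁ / (r − g) = 1,099.2800 / (0.117 − 0.057) = 18,321.33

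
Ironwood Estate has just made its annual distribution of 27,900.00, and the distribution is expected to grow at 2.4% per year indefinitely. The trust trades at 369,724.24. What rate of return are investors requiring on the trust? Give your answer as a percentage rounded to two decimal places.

D₁ = 27,900.00 × 1.024 = 28,569.6000
P = D₁/(r − g) ⇒ r = D₁/P + g = 28,569.6000/369,724.24 + 0.024 = 0.077273 + 0.024 = 0.101273

10.13%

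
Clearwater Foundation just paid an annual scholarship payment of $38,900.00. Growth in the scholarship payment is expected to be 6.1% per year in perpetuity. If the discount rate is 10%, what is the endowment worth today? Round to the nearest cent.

$1058279.49

D₁ = D₀ × (1 + g) = $38,900.00 × 1.061 = $41,272.9000
Growing perpetuity: P = D₁ / (r − g) = $41,272.9000 / (0.1 − 0.061) = $1,058,279.49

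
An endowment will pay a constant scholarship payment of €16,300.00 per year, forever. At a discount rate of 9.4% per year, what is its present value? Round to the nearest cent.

€173404.26

Level perpetuity: PV = C / r = €16,300.00 / 0.094 = €173,404.26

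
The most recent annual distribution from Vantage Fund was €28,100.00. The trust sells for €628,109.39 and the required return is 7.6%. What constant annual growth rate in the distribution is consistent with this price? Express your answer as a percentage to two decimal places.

2.99%

P = D₀(1+g)/(r−g) ⇒ P(r−g) = D₀(1+g) ⇒ g(P+D₀) = P·r − D₀
g = (P·r − D₀)/(P + D₀) = (€628,109.39×0.076 − €28,100.00) / (€628,109.39 + €28,100.00) = 0.029924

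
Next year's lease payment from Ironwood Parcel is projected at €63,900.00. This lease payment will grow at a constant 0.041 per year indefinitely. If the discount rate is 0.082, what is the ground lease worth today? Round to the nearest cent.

€1558536.59

Growing perpetuity: P = D₁ / (r − g) = €63,900.0000 / (0.082 − 0.041) = €1,558,536.59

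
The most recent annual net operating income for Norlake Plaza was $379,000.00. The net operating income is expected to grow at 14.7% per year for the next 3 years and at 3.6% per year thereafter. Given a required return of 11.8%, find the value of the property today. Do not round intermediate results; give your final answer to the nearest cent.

$6367719.65

D_1 = 434713.00000
D_2 = 498615.81100
D_3 = 571912.33522
Terminal value at year 3: TV = D_3×(1+g_2)/(r−g_2) = 592501.17928/0.082 = 7225624.13762
P_0 = D_1/(1+r)^1 + D_2/(1+r)^2 + D_3/(1+r)^3 + TV/(1+r)^3
    = 388830.94812 + 398916.90295 + 409264.47914 + 5170707.32185 = 6367719.65206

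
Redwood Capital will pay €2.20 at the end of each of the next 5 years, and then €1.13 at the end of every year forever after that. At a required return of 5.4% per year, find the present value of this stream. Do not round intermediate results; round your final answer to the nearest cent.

PV of 5-year annuity: €2.20 × [1 − (1+0.054)^−5] / 0.054 = 9.42044
Perpetuity value at year 5: €1.13 / 0.054 = 20.92593
PV of perpetuity: 20.92593 / (1+0.054)^5 = 16.08724
Total PV = 9.42044 + 16.08724 = 25.50769

€25.51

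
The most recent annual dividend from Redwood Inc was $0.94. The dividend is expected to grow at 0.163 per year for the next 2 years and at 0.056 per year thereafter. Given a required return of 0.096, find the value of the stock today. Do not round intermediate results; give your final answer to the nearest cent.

D_1 = 1.09322
D_2 = 1.27141
Terminal value at year 2: TV = D_2×(1+g_2)/(r−g_2) = 1.34261/0.04 = 33.56535
P_0 = D_1/(1+r)^1 + D_2/(1+r)^2 + TV/(1+r)^2
    = 0.99746 + 1.05844 + 27.94281 = 29.99871

$30.00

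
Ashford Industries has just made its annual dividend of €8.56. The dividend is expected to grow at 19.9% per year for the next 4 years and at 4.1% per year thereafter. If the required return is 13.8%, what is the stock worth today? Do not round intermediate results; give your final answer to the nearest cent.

D_1 = 10.26344
D_2 = 12.30586
D_3 = 14.75473
D_4 = 17.69092
Terminal value at year 4: TV = D_4×(1+g_2)/(r−g_2) = 18.41625/0.097 = 189.85826
P_0 = D_1/(1+r)^1 + D_2/(1+r)^2 + D_3/(1+r)^3 + D_4/(1+r)^4 + TV/(1+r)^4
    = 9.01884 + 9.50228 + 10.01162 + 10.54828 + 113.20365 = 152.28467

€152.28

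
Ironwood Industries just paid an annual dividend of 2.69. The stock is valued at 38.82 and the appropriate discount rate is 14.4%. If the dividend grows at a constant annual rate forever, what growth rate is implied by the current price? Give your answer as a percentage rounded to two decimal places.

P = D₀(1+g)/(r−g) ⇒ P(r−g) = D₀(1+g) ⇒ g(P+D₀) = P·r − D₀
g = (P·r − D₀)/(P + D₀) = (38.82×0.144 − 2.69) / (38.82 + 2.69) = 0.069865

6.99%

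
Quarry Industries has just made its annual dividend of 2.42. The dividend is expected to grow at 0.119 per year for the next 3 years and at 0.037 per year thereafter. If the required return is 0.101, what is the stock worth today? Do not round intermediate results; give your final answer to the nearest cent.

48.67

D_1 = 2.70798
D_2 = 3.03023
D_3 = 3.39083
Terminal value at year 3: TV = D_3×(1+g_2)/(r−g_2) = 3.51629/0.064 = 54.94199
P_0 = D_1/(1+r)^1 + D_2/(1+r)^2 + D_3/(1+r)^3 + TV/(1+r)^3
    = 2.45956 + 2.49977 + 2.54064 + 41.16636 = 48.66634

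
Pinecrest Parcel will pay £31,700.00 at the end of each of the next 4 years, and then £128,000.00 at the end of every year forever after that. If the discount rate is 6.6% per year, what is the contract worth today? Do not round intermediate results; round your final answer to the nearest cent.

£1610238.22

PV of 4-year annuity: £31,700.00 × [1 − (1+0.066)^−4] / 0.066 = 108351.36462
Perpetuity value at year 4: £128,000.00 / 0.066 = 1939393.93939
PV of perpetuity: 1939393.93939 / (1+0.066)^4 = 1501886.85196
Total PV = 108351.36462 + 1501886.85196 = 1610238.21658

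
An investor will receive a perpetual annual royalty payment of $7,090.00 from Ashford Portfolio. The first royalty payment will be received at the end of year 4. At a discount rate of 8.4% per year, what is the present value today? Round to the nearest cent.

Value at end of year 3: C / r = $7,090.00 / 0.084 = $84,404.7619
Discount to today: PV = $84,404.7619 / (1 + 0.084)^3 = $84,404.7619 / 1.273761 = $66,264.22

$66264.22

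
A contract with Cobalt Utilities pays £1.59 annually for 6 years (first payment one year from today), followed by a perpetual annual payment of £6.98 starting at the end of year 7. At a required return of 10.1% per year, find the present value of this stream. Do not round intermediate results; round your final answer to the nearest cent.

PV of 6-year annuity: £1.59 × [1 − (1+0.101)^−6] / 0.101 = 6.90462
Perpetuity value at year 6: £6.98 / 0.101 = 69.10891
PV of perpetuity: 69.10891 / (1+0.101)^6 = 38.79807
Total PV = 6.90462 + 38.79807 = 45.70269

£45.70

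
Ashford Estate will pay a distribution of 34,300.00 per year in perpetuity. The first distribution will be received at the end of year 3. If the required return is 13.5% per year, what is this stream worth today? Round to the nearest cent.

Value at end of year 2: C / r = 34,300.00 / 0.135 = 254,074.0741
Discount to today: PV = 254,074.0741 / (1 + 0.135)^2 = 254,074.0741 / 1.288225 = 197,228.03

197228.03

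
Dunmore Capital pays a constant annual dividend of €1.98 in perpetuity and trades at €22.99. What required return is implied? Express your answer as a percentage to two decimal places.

8.61%

P = C/r ⇒ r = C/P = €1.98/€22.99 = 0.086124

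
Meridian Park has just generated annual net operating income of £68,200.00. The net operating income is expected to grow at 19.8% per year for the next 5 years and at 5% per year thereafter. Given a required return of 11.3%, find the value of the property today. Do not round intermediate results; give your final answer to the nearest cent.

D_1 = 81703.60000
D_2 = 97880.91280
D_3 = 117261.33353
D_4 = 140479.07757
D_5 = 168293.93493
Terminal value at year 5: TV = D_5×(1+g_2)/(r−g_2) = 176708.63168/0.063 = 2804898.91557
P_0 = D_1/(1+r)^1 + D_2/(1+r)^2 + D_3/(1+r)^3 + D_4/(1+r)^4 + D_5/(1+r)^5 + TV/(1+r)^5
    = 73408.44564 + 79014.66117 + 85049.02433 + 91544.23284 + 98535.48153 + 1642258.02543 = 2069809.87093

£2069809.87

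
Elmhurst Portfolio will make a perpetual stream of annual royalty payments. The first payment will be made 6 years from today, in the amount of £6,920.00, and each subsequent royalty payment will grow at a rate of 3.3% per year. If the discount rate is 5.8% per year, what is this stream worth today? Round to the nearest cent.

£208803.49

Value at end of year 5: C₁ / (r − g) = £6,920.00 / (0.058 − 0.033) = £276,800.0000
Discount to today: PV = £276,800.0000 / (1 + 0.058)^5 = £276,800.0000 / 1.325648 = £208,803.49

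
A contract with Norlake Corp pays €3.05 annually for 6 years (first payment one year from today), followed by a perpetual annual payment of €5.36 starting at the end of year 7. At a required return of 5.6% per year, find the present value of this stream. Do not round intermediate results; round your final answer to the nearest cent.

PV of 6-year annuity: €3.05 × [1 − (1+0.056)^−6] / 0.056 = 15.18819
Perpetuity value at year 6: €5.36 / 0.056 = 95.71429
PV of perpetuity: 95.71429 / (1+0.056)^6 = 69.02291
Total PV = 15.18819 + 69.02291 = 84.21110

€84.21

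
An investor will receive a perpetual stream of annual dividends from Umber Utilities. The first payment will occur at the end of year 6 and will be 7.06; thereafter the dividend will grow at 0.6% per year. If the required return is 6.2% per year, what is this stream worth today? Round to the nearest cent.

93.32

Value at end of year 5: C₁ / (r − g) = 7.06 / (0.062 − 0.006) = 126.0714
Discount to today: PV = 126.0714 / (1 + 0.062)^5 = 126.0714 / 1.350898 = 93.32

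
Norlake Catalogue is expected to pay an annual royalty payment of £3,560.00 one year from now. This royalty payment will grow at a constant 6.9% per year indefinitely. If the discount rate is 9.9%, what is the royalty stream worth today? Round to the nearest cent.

Growing perpetuity: P = D₁ / (r − g) = £3,560.0000 / (0.099 − 0.069) = £118,666.67

£118666.67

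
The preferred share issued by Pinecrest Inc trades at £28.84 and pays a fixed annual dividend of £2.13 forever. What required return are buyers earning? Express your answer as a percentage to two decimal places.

P = C/r ⇒ r = C/P = £2.13/£28.84 = 0.073856

7.39%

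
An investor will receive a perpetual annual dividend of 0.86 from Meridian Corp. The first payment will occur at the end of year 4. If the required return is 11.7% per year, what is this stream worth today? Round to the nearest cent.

Value at end of year 3: C / r = 0.86 / 0.117 = 7.3504
Discount to today: PV = 7.3504 / (1 + 0.117)^3 = 7.3504 / 1.393669 = 5.27

5.27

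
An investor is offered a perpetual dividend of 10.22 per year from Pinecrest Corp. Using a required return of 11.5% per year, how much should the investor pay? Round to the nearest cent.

88.87

Level perpetuity: PV = C / r = 10.22 / 0.115 = 88.87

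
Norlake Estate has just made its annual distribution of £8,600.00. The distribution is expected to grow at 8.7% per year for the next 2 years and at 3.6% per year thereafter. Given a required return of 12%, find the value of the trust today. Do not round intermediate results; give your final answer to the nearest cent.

D_1 = 9348.20000
D_2 = 10161.49340
Terminal value at year 2: TV = D_2×(1+g_2)/(r−g_2) = 10527.30716/0.084 = 125325.08527
P_0 = D_1/(1+r)^1 + D_2/(1+r)^2 + TV/(1+r)^2
    = 8346.60714 + 8100.68033 + 99908.39068 = 116355.67815

£116355.68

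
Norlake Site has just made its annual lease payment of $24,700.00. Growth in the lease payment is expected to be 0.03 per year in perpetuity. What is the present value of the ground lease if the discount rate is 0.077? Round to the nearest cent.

D₁ = D₀ × (1 + g) = $24,700.00 × 1.03 = $25,441.0000
Growing perpetuity: P = D₁ / (r − g) = $25,441.0000 / (0.077 − 0.03) = $541,297.87

$541297.87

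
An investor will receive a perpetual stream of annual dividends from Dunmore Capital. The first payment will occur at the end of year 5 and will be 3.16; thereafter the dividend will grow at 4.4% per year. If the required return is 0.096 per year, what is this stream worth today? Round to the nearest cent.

42.12

Value at end of year 4: C₁ / (r − g) = 3.16 / (0.096 − 0.044) = 60.7692
Discount to today: PV = 60.7692 / (1 + 0.096)^4 = 60.7692 / 1.442920 = 42.12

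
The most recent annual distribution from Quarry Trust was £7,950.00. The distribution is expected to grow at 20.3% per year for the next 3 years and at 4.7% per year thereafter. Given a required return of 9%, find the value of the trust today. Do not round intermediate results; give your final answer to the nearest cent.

D_1 = 9563.85000
D_2 = 11505.31155
D_3 = 13840.88979
Terminal value at year 3: TV = D_3×(1+g_2)/(r−g_2) = 14491.41161/0.043 = 337009.57244
P_0 = D_1/(1+r)^1 + D_2/(1+r)^2 + D_3/(1+r)^3 + TV/(1+r)^3
    = 8774.17431 + 9683.79055 + 10687.70645 + 260233.22446 = 289378.89577

£289378.90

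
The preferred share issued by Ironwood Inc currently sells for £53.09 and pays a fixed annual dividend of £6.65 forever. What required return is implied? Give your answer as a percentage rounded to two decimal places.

P = C/r ⇒ r = C/P = £6.65/£53.09 = 0.125259

12.53%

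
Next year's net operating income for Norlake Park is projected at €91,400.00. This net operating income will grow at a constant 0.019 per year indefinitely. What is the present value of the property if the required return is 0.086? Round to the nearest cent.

€1364179.10

Growing perpetuity: P = D₁ / (r − g) = €91,400.0000 / (0.086 − 0.019) = €1,364,179.10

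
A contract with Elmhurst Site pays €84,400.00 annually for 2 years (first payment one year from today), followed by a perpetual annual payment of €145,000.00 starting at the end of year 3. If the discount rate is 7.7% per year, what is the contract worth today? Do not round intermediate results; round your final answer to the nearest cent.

PV of 2-year annuity: €84,400.00 × [1 − (1+0.077)^−2] / 0.077 = 151128.90530
Perpetuity value at year 2: €145,000.00 / 0.077 = 1883116.88312
PV of perpetuity: 1883116.88312 / (1+0.077)^2 = 1623475.99130
Total PV = 151128.90530 + 1623475.99130 = 1774604.89661

€1774604.90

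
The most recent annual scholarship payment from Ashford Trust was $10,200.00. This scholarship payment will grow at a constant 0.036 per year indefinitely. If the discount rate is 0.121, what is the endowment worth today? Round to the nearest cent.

D₁ = D₀ × (1 + g) = $10,200.00 × 1.036 = $10,567.2000
Growing perpetuity: P = D₁ / (r − g) = $10,567.2000 / (0.121 − 0.036) = $124,320.00

$124320.00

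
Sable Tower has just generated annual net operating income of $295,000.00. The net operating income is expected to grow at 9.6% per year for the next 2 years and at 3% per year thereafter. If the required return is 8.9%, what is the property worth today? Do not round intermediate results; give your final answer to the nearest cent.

$5812121.21

D_1 = 323320.00000
D_2 = 354358.72000
Terminal value at year 2: TV = D_2×(1+g_2)/(r−g_2) = 364989.48160/0.059 = 6186262.40000
P_0 = D_1/(1+r)^1 + D_2/(1+r)^2 + TV/(1+r)^2
    = 296896.23508 + 298804.65899 + 5216420.31805 = 5812121.21212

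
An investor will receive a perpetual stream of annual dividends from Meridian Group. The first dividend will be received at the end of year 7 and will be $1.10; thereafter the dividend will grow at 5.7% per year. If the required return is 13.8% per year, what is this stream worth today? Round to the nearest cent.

$6.25

Value at end of year 6: C₁ / (r − g) = $1.10 / (0.138 − 0.057) = $13.5802
Discount to today: PV = $13.5802 / (1 + 0.138)^6 = $13.5802 / 2.171969 = $6.25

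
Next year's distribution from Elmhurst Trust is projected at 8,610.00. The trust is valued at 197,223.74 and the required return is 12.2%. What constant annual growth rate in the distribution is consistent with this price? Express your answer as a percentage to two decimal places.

7.83%

P = D₁/(r−g) ⇒ g = r − D₁/P = 0.122 − 8,610.00/197,223.74 = 0.078344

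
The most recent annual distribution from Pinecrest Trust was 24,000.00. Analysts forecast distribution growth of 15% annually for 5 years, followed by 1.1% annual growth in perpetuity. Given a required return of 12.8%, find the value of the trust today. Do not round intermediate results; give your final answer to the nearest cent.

355619.25

D_1 = 27600.00000
D_2 = 31740.00000
D_3 = 36501.00000
D_4 = 41976.15000
D_5 = 48272.57250
Terminal value at year 5: TV = D_5×(1+g_2)/(r−g_2) = 48803.57080/0.117 = 417124.53673
P_0 = D_1/(1+r)^1 + D_2/(1+r)^2 + D_3/(1+r)^3 + D_4/(1+r)^4 + D_5/(1+r)^5 + TV/(1+r)^5
    = 24468.08511 + 24945.29953 + 25431.82133 + 25927.83203 + 26433.51670 + 228412.69558 = 355619.25028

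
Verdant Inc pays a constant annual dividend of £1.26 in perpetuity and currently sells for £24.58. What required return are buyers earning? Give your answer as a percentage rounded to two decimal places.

P = C/r ⇒ r = C/P = £1.26/£24.58 = 0.051261

5.13%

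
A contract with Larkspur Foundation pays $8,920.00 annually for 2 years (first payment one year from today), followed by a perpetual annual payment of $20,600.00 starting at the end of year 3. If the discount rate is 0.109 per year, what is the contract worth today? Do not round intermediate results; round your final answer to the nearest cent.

$168961.96

PV of 2-year annuity: $8,920.00 × [1 − (1+0.109)^−2] / 0.109 = 15296.01644
Perpetuity value at year 2: $20,600.00 / 0.109 = 188990.82569
PV of perpetuity: 188990.82569 / (1+0.109)^2 = 153665.94466
Total PV = 15296.01644 + 153665.94466 = 168961.96111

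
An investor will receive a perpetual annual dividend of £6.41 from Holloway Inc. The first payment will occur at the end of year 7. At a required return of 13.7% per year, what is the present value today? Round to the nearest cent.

£21.66

Value at end of year 6: C / r = £6.41 / 0.137 = £46.7883
Discount to today: PV = £46.7883 / (1 + 0.137)^6 = £46.7883 / 2.160542 = £21.66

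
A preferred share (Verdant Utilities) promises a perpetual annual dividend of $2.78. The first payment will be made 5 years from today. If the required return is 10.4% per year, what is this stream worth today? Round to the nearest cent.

Value at end of year 4: C / r = $2.78 / 0.104 = $26.7308
Discount to today: PV = $26.7308 / (1 + 0.104)^4 = $26.7308 / 1.485512 = $17.99

$17.99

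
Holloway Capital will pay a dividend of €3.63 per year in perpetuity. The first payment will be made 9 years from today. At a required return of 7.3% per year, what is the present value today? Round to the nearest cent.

Value at end of year 8: C / r = €3.63 / 0.073 = €49.7260
Discount to today: PV = €49.7260 / (1 + 0.073)^8 = €49.7260 / 1.757105 = €28.30

€28.30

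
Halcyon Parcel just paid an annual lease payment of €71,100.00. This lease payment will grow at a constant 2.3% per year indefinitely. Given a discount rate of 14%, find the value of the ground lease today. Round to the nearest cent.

€621669.23

D₁ = D₀ × (1 + g) = €71,100.00 × 1.023 = €72,735.3000
Growing perpetuity: P = D₁ / (r − g) = €72,735.3000 / (0.14 − 0.023) = €621,669.23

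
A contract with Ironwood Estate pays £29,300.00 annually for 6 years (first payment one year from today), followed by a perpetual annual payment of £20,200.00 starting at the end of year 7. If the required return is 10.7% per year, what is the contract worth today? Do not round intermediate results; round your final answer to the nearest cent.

£227617.95

PV of 6-year annuity: £29,300.00 × [1 − (1+0.107)^−6] / 0.107 = 125033.42502
Perpetuity value at year 6: £20,200.00 / 0.107 = 188785.04673
PV of perpetuity: 188785.04673 / (1+0.107)^6 = 102584.52845
Total PV = 125033.42502 + 102584.52845 = 227617.95348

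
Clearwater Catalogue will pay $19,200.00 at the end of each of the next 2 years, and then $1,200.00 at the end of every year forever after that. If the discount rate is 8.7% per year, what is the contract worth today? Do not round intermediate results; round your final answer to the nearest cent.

$45586.42

PV of 2-year annuity: $19,200.00 × [1 − (1+0.087)^−2] / 0.087 = 33912.87348
Perpetuity value at year 2: $1,200.00 / 0.087 = 13793.10345
PV of perpetuity: 13793.10345 / (1+0.087)^2 = 11673.54886
Total PV = 33912.87348 + 11673.54886 = 45586.42233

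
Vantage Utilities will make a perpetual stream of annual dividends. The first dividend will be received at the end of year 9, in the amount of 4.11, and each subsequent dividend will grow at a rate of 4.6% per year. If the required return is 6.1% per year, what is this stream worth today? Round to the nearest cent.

Value at end of year 8: C₁ / (r − g) = 4.11 / (0.061 − 0.046) = 274.0000
Discount to today: PV = 274.0000 / (1 + 0.061)^8 = 274.0000 / 1.605917 = 170.62

170.62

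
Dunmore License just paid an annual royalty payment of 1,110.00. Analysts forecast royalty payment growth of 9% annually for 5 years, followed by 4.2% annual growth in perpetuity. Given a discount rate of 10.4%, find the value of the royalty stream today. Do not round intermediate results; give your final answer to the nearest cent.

22844.33

D_1 = 1209.90000
D_2 = 1318.79100
D_3 = 1437.48219
D_4 = 1566.85559
D_5 = 1707.87259
Terminal value at year 5: TV = D_5×(1+g_2)/(r−g_2) = 1779.60324/0.062 = 28703.27804
P_0 = D_1/(1+r)^1 + D_2/(1+r)^2 + D_3/(1+r)^3 + D_4/(1+r)^4 + D_5/(1+r)^5 + TV/(1+r)^5
    = 1095.92391 + 1082.02633 + 1068.30498 + 1054.75763 + 1041.38208 + 17501.93760 = 22844.33253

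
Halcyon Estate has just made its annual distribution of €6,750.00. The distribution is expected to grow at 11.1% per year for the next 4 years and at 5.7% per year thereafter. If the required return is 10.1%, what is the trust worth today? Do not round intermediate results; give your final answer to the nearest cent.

D_1 = 7499.25000
D_2 = 8331.66675
D_3 = 9256.48176
D_4 = 10283.95123
Terminal value at year 4: TV = D_4×(1+g_2)/(r−g_2) = 10870.13645/0.044 = 247048.55579
P_0 = D_1/(1+r)^1 + D_2/(1+r)^2 + D_3/(1+r)^3 + D_4/(1+r)^4 + TV/(1+r)^4
    = 6811.30790 + 6873.17264 + 6935.59928 + 6998.59291 + 168125.28886 = 195743.96160

€195743.96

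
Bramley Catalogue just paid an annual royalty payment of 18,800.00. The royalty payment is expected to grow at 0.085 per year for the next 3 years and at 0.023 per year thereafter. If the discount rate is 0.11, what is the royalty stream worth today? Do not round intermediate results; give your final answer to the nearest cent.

D_1 = 20398.00000
D_2 = 22131.83000
D_3 = 24013.03555
Terminal value at year 3: TV = D_3×(1+g_2)/(r−g_2) = 24565.33537/0.087 = 282360.17664
P_0 = D_1/(1+r)^1 + D_2/(1+r)^2 + D_3/(1+r)^3 + TV/(1+r)^3
    = 18376.57658 + 17962.68972 + 17558.12463 + 206459.32758 = 260356.71851

260356.72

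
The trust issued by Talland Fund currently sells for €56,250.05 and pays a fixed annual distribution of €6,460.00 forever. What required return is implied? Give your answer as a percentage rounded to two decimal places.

P = C/r ⇒ r = C/P = €6,460.00/€56,250.05 = 0.114844

11.48%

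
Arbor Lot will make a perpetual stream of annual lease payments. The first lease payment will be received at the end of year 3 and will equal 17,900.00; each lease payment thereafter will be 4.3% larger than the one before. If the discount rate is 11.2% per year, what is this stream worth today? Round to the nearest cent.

Value at end of year 2: C₁ / (r − g) = 17,900.00 / (0.112 − 0.043) = 259,420.2899
Discount to today: PV = 259,420.2899 / (1 + 0.112)^2 = 259,420.2899 / 1.236544 = 209,794.63

209794.63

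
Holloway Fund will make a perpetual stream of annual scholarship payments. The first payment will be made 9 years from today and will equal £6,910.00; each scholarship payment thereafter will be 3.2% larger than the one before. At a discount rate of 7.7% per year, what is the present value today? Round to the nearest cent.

Value at end of year 8: C₁ / (r − g) = £6,910.00 / (0.077 − 0.032) = £153,555.5556
Discount to today: PV = £153,555.5556 / (1 + 0.077)^8 = £153,555.5556 / 1.810196 = £84,828.13

£84828.13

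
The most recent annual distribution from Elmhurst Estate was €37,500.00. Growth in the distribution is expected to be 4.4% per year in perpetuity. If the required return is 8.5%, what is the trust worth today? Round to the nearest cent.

€954878.05

D₁ = D₀ × (1 + g) = €37,500.00 × 1.044 = €39,150.0000
Growing perpetuity: P = D₁ / (r − g) = €39,150.0000 / (0.085 − 0.044) = €954,878.05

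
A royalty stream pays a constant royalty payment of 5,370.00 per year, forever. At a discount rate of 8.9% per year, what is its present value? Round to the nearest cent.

Level perpetuity: PV = C / r = 5,370.00 / 0.089 = 60,337.08

60337.08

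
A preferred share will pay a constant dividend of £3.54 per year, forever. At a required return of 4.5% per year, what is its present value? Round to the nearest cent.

£78.67

Level perpetuity: PV = C / r = £3.54 / 0.045 = £78.67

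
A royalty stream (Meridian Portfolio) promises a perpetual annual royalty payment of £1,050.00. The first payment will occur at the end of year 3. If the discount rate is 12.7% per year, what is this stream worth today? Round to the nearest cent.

Value at end of year 2: C / r = £1,050.00 / 0.127 = £8,267.7165
Discount to today: PV = £8,267.7165 / (1 + 0.127)^2 = £8,267.7165 / 1.270129 = £6,509.35

£6509.35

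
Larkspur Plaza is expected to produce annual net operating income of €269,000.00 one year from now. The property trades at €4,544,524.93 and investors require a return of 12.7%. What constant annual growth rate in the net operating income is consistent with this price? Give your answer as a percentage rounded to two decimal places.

P = D₁/(r−g) ⇒ g = r − D₁/P = 0.127 − €269,000.00/€4,544,524.93 = 0.067808

6.78%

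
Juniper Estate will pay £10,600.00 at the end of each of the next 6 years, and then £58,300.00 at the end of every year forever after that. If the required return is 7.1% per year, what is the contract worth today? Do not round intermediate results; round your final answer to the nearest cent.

£594463.02

PV of 6-year annuity: £10,600.00 × [1 − (1+0.071)^−6] / 0.071 = 50369.71941
Perpetuity value at year 6: £58,300.00 / 0.071 = 821126.76056
PV of perpetuity: 821126.76056 / (1+0.071)^6 = 544093.30381
Total PV = 50369.71941 + 544093.30381 = 594463.02322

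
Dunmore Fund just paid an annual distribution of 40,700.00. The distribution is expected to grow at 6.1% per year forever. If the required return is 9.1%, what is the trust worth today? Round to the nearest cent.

D₁ = D₀ × (1 + g) = 40,700.00 × 1.061 = 43,182.7000
Growing perpetuity: P = D₁ / (r − g) = 43,182.7000 / (0.091 − 0.061) = 1,439,423.33

1439423.33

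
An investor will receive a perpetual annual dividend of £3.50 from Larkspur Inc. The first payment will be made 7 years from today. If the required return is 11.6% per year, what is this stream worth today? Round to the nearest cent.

Value at end of year 6: C / r = £3.50 / 0.116 = £30.1724
Discount to today: PV = £30.1724 / (1 + 0.116)^6 = £30.1724 / 1.931902 = £15.62

£15.62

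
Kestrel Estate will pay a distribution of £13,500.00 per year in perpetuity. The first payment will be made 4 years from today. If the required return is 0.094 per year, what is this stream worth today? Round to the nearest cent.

Value at end of year 3: C / r = £13,500.00 / 0.094 = £143,617.0213
Discount to today: PV = £143,617.0213 / (1 + 0.094)^3 = £143,617.0213 / 1.309339 = £109,686.69

£109686.69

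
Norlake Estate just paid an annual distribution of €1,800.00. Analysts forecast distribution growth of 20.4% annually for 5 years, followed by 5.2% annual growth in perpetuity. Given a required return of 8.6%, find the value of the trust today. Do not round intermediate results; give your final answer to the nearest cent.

€105675.77

D_1 = 2167.20000
D_2 = 2609.30880
D_3 = 3141.60780
D_4 = 3782.49579
D_5 = 4554.12493
Terminal value at year 5: TV = D_5×(1+g_2)/(r−g_2) = 4790.93942/0.034 = 140909.98299
P_0 = D_1/(1+r)^1 + D_2/(1+r)^2 + D_3/(1+r)^3 + D_4/(1+r)^4 + D_5/(1+r)^5 + TV/(1+r)^5
    = 1995.58011 + 2212.41110 + 2452.80199 + 2719.31271 + 3014.78130 + 93280.88037 = 105675.76758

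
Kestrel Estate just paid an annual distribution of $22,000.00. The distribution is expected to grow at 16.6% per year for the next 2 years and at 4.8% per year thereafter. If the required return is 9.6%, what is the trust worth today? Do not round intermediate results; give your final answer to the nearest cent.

$591954.23

D_1 = 25652.00000
D_2 = 29910.23200
Terminal value at year 2: TV = D_2×(1+g_2)/(r−g_2) = 31345.92314/0.048 = 653040.06533
P_0 = D_1/(1+r)^1 + D_2/(1+r)^2 + TV/(1+r)^2
    = 23405.10949 + 24899.96137 + 543649.15663 = 591954.22749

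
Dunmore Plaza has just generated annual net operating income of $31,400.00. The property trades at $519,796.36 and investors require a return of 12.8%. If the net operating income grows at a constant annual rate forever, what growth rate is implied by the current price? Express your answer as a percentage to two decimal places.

6.37%

P = D₀(1+g)/(r−g) ⇒ P(r−g) = D₀(1+g) ⇒ g(P+D₀) = P·r − D₀
g = (P·r − D₀)/(P + D₀) = ($519,796.36×0.128 − $31,400.00) / ($519,796.36 + $31,400.00) = 0.063741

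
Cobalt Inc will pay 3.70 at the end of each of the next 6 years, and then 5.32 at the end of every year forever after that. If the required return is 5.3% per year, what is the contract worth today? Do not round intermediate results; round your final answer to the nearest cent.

PV of 6-year annuity: 3.70 × [1 − (1+0.053)^−6] / 0.053 = 18.60122
Perpetuity value at year 6: 5.32 / 0.053 = 100.37736
PV of perpetuity: 100.37736 / (1+0.053)^6 = 73.63182
Total PV = 18.60122 + 73.63182 = 92.23304

92.23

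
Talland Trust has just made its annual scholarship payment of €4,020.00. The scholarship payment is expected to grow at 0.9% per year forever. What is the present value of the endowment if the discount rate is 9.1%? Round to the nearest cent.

D₁ = D₀ × (1 + g) = €4,020.00 × 1.009 = €4,056.1800
Growing perpetuity: P = D₁ / (r − g) = €4,056.1800 / (0.091 − 0.009) = €49,465.61

€49465.61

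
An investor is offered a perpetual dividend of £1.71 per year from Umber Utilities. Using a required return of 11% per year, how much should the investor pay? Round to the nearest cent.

£15.55

Level perpetuity: PV = C / r = £1.71 / 0.11 = £15.55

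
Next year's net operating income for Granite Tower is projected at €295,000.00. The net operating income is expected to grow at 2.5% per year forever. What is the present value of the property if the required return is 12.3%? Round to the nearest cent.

€3010204.08

Growing perpetuity: P = D₁ / (r − g) = €295,000.0000 / (0.123 − 0.025) = €3,010,204.08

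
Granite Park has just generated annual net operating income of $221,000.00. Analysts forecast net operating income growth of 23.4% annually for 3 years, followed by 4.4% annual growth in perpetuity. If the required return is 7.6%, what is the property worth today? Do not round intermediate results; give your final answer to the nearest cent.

D_1 = 272714.00000
D_2 = 336529.07600
D_3 = 415276.87978
Terminal value at year 3: TV = D_3×(1+g_2)/(r−g_2) = 433549.06249/0.032 = 13548408.20295
P_0 = D_1/(1+r)^1 + D_2/(1+r)^2 + D_3/(1+r)^3 + TV/(1+r)^3
    = 253451.67286 + 290668.55419 + 333350.36791 + 10875555.75318 = 11753026.34815

$11753026.35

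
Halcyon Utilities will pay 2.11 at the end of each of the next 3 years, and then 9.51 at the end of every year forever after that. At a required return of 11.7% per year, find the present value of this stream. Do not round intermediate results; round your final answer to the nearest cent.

63.42

PV of 3-year annuity: 2.11 × [1 − (1+0.117)^−3] / 0.117 = 5.09410
Perpetuity value at year 3: 9.51 / 0.117 = 81.28205
PV of perpetuity: 81.28205 / (1+0.117)^3 = 58.32237
Total PV = 5.09410 + 58.32237 = 63.41647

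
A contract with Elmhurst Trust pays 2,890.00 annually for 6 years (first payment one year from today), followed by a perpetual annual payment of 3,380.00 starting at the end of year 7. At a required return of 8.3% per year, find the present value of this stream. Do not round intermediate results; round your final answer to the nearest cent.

PV of 6-year annuity: 2,890.00 × [1 − (1+0.083)^−6] / 0.083 = 13239.39784
Perpetuity value at year 6: 3,380.00 / 0.083 = 40722.89157
PV of perpetuity: 40722.89157 / (1+0.083)^6 = 25238.75153
Total PV = 13239.39784 + 25238.75153 = 38478.14937

38478.15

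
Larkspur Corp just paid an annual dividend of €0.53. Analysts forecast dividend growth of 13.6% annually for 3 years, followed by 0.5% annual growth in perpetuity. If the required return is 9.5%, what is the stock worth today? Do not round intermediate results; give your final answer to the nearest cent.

€8.32

D_1 = 0.60208
D_2 = 0.68396
D_3 = 0.77698
Terminal value at year 3: TV = D_3×(1+g_2)/(r−g_2) = 0.78087/0.09 = 8.67630
P_0 = D_1/(1+r)^1 + D_2/(1+r)^2 + D_3/(1+r)^3 + TV/(1+r)^3
    = 0.54984 + 0.57043 + 0.59179 + 6.60834 = 8.32040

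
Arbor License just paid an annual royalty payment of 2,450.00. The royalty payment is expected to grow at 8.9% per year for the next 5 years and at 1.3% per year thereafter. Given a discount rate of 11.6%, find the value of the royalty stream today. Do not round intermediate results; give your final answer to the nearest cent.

D_1 = 2668.05000
D_2 = 2905.50645
D_3 = 3164.09652
D_4 = 3445.70111
D_5 = 3752.36851
Terminal value at year 5: TV = D_5×(1+g_2)/(r−g_2) = 3801.14930/0.103 = 36904.36218
P_0 = D_1/(1+r)^1 + D_2/(1+r)^2 + D_3/(1+r)^3 + D_4/(1+r)^4 + D_5/(1+r)^5 + TV/(1+r)^5
    = 2390.72581 + 2332.88567 + 2276.44488 + 2221.36960 + 2167.62679 + 21318.50427 = 32707.55702

32707.56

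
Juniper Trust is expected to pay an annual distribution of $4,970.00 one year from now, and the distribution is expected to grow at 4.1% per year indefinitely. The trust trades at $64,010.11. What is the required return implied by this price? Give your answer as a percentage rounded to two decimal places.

11.86%

P = D₁/(r − g) ⇒ r = D₁/P + g = $4,970.0000/$64,010.11 + 0.041 = 0.077644 + 0.041 = 0.118644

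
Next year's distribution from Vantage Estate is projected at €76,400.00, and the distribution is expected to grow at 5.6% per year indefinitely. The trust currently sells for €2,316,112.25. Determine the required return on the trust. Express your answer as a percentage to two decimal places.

8.90%

P = D₁/(r − g) ⇒ r = D₁/P + g = €76,400.0000/€2,316,112.25 + 0.056 = 0.032986 + 0.056 = 0.088986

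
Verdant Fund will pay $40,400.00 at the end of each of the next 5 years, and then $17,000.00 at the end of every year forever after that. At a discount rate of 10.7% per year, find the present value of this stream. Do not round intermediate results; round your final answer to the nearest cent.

PV of 5-year annuity: $40,400.00 × [1 − (1+0.107)^−5] / 0.107 = 150447.94746
Perpetuity value at year 5: $17,000.00 / 0.107 = 158878.50467
PV of perpetuity: 158878.50467 / (1+0.107)^5 = 95571.20005
Total PV = 150447.94746 + 95571.20005 = 246019.14751

$246019.15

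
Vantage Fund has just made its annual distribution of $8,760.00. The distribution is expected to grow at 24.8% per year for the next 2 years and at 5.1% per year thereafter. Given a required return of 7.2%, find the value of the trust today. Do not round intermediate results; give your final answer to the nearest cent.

$616263.20

D_1 = 10932.48000
D_2 = 13643.73504
Terminal value at year 2: TV = D_2×(1+g_2)/(r−g_2) = 14339.56553/0.021 = 682836.45367
P_0 = D_1/(1+r)^1 + D_2/(1+r)^2 + TV/(1+r)^2
    = 10198.20896 + 11872.54177 + 594192.44757 = 616263.19829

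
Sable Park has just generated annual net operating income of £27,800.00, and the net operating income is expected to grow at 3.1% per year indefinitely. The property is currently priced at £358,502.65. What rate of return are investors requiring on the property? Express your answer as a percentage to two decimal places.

11.09%

D₁ = £27,800.00 × 1.031 = £28,661.8000
P = D₁/(r − g) ⇒ r = D₁/P + g = £28,661.8000/£358,502.65 + 0.031 = 0.079949 + 0.031 = 0.110949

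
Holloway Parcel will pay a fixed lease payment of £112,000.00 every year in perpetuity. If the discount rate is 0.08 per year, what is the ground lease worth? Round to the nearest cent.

£1400000.00

Level perpetuity: PV = C / r = £112,000.00 / 0.08 = £1,400,000.00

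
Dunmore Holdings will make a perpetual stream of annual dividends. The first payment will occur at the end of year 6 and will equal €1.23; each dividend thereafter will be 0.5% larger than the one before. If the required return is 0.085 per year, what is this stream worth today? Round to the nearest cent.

€10.23

Value at end of year 5: C₁ / (r − g) = €1.23 / (0.085 − 0.005) = €15.3750
Discount to today: PV = €15.3750 / (1 + 0.085)^5 = €15.3750 / 1.503657 = €10.23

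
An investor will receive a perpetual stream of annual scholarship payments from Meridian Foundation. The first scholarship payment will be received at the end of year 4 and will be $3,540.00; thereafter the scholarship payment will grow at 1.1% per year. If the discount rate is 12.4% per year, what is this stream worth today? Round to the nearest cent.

Value at end of year 3: C₁ / (r − g) = $3,540.00 / (0.124 − 0.011) = $31,327.4336
Discount to today: PV = $31,327.4336 / (1 + 0.124)^3 = $31,327.4336 / 1.420035 = $22,061.04

$22061.04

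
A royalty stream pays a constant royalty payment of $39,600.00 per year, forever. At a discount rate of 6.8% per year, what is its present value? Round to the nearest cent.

Level perpetuity: PV = C / r = $39,600.00 / 0.068 = $582,352.94

$582352.94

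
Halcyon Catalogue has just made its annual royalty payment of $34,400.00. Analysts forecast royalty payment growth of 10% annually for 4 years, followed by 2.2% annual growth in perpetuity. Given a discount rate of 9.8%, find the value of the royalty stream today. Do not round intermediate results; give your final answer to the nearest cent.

D_1 = 37840.00000
D_2 = 41624.00000
D_3 = 45786.40000
D_4 = 50365.04000
Terminal value at year 4: TV = D_4×(1+g_2)/(r−g_2) = 51473.07088/0.076 = 677277.24842
P_0 = D_1/(1+r)^1 + D_2/(1+r)^2 + D_3/(1+r)^3 + D_4/(1+r)^4 + TV/(1+r)^4
    = 34462.65938 + 34525.43290 + 34588.32075 + 34651.32316 + 465969.10877 = 604196.84495

$604196.84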